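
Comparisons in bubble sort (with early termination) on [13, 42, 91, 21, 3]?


Algorithm: bubble sort (with early termination)
Input: [13, 42, 91, 21, 3]
Sorted: [3, 13, 21, 42, 91]

10


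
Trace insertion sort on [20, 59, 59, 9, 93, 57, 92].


Initial: [20, 59, 59, 9, 93, 57, 92]
Insert 59: [20, 59, 59, 9, 93, 57, 92]
Insert 59: [20, 59, 59, 9, 93, 57, 92]
Insert 9: [9, 20, 59, 59, 93, 57, 92]
Insert 93: [9, 20, 59, 59, 93, 57, 92]
Insert 57: [9, 20, 57, 59, 59, 93, 92]
Insert 92: [9, 20, 57, 59, 59, 92, 93]

Sorted: [9, 20, 57, 59, 59, 92, 93]


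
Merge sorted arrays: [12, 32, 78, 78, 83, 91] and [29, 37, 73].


Take 12 from A
Take 29 from B
Take 32 from A
Take 37 from B
Take 73 from B

Merged: [12, 29, 32, 37, 73, 78, 78, 83, 91]


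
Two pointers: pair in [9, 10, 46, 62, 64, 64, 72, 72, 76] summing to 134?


lo=0(9)+hi=8(76)=85
lo=1(10)+hi=8(76)=86
lo=2(46)+hi=8(76)=122
lo=3(62)+hi=8(76)=138
lo=3(62)+hi=7(72)=134

Yes: 62+72=134


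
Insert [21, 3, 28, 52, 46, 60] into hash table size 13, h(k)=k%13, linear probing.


Insert 21: h=8 -> slot 8
Insert 3: h=3 -> slot 3
Insert 28: h=2 -> slot 2
Insert 52: h=0 -> slot 0
Insert 46: h=7 -> slot 7
Insert 60: h=8, 1 probes -> slot 9

Table: [52, None, 28, 3, None, None, None, 46, 21, 60, None, None, None]


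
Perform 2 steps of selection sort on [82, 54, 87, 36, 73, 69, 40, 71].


Initial: [82, 54, 87, 36, 73, 69, 40, 71]
Step 1: min=36 at 3
  Swap: [36, 54, 87, 82, 73, 69, 40, 71]
Step 2: min=40 at 6
  Swap: [36, 40, 87, 82, 73, 69, 54, 71]

After 2 steps: [36, 40, 87, 82, 73, 69, 54, 71]


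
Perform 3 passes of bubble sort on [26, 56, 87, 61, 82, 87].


Initial: [26, 56, 87, 61, 82, 87]
Pass 1: [26, 56, 61, 82, 87, 87] (2 swaps)
Pass 2: [26, 56, 61, 82, 87, 87] (0 swaps)
Pass 3: [26, 56, 61, 82, 87, 87] (0 swaps)

After 3 passes: [26, 56, 61, 82, 87, 87]


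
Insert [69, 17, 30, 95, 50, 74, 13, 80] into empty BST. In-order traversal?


Insert 69: root
Insert 17: L from 69
Insert 30: L from 69 -> R from 17
Insert 95: R from 69
Insert 50: L from 69 -> R from 17 -> R from 30
Insert 74: R from 69 -> L from 95
Insert 13: L from 69 -> L from 17
Insert 80: R from 69 -> L from 95 -> R from 74

In-order: [13, 17, 30, 50, 69, 74, 80, 95]


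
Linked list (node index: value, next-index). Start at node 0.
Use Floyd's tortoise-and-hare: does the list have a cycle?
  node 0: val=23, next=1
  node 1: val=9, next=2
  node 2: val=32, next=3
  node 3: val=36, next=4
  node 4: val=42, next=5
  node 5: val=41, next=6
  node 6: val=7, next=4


Floyd's tortoise (slow, +1) and hare (fast, +2):
  init: slow=0, fast=0
  step 1: slow=1, fast=2
  step 2: slow=2, fast=4
  step 3: slow=3, fast=6
  step 4: slow=4, fast=5
  step 5: slow=5, fast=4
  step 6: slow=6, fast=6
  slow == fast at node 6: cycle detected

Cycle: yes


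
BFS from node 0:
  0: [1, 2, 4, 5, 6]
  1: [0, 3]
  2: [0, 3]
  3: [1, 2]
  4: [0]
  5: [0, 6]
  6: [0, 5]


Visit 0, enqueue [1, 2, 4, 5, 6]
Visit 1, enqueue [3]
Visit 2, enqueue []
Visit 4, enqueue []
Visit 5, enqueue []
Visit 6, enqueue []
Visit 3, enqueue []

BFS order: [0, 1, 2, 4, 5, 6, 3]


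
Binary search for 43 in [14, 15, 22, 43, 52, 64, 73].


Step 1: lo=0, hi=6, mid=3, val=43

Found at index 3


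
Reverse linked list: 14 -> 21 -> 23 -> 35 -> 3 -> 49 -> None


Step 1: curr=14, set curr.next=prev(None) | reversed so far: 14
Step 2: curr=21, set curr.next=prev(14) | reversed so far: 21 -> 14
Step 3: curr=23, set curr.next=prev(21) | reversed so far: 23 -> 21 -> 14
Step 4: curr=35, set curr.next=prev(23) | reversed so far: 35 -> 23 -> 21 -> 14
Step 5: curr=3, set curr.next=prev(35) | reversed so far: 3 -> 35 -> 23 -> 21 -> 14
Step 6: curr=49, set curr.next=prev(3) | reversed so far: 49 -> 3 -> 35 -> 23 -> 21 -> 14

49 -> 3 -> 35 -> 23 -> 21 -> 14 -> None


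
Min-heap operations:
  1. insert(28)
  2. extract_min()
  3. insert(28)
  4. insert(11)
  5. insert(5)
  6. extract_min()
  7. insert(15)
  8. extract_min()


insert(28) -> [28]
extract_min()->28, []
insert(28) -> [28]
insert(11) -> [11, 28]
insert(5) -> [5, 28, 11]
extract_min()->5, [11, 28]
insert(15) -> [11, 28, 15]
extract_min()->11, [15, 28]

Final heap: [15, 28]


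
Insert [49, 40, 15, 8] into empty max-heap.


Insert 49: [49]
Insert 40: [49, 40]
Insert 15: [49, 40, 15]
Insert 8: [49, 40, 15, 8]

Final heap: [49, 40, 15, 8]


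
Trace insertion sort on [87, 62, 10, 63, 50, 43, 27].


Initial: [87, 62, 10, 63, 50, 43, 27]
Insert 62: [62, 87, 10, 63, 50, 43, 27]
Insert 10: [10, 62, 87, 63, 50, 43, 27]
Insert 63: [10, 62, 63, 87, 50, 43, 27]
Insert 50: [10, 50, 62, 63, 87, 43, 27]
Insert 43: [10, 43, 50, 62, 63, 87, 27]
Insert 27: [10, 27, 43, 50, 62, 63, 87]

Sorted: [10, 27, 43, 50, 62, 63, 87]


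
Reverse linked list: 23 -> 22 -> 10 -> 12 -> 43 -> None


Step 1: curr=23, set curr.next=prev(None) | reversed so far: 23
Step 2: curr=22, set curr.next=prev(23) | reversed so far: 22 -> 23
Step 3: curr=10, set curr.next=prev(22) | reversed so far: 10 -> 22 -> 23
Step 4: curr=12, set curr.next=prev(10) | reversed so far: 12 -> 10 -> 22 -> 23
Step 5: curr=43, set curr.next=prev(12) | reversed so far: 43 -> 12 -> 10 -> 22 -> 23

43 -> 12 -> 10 -> 22 -> 23 -> None


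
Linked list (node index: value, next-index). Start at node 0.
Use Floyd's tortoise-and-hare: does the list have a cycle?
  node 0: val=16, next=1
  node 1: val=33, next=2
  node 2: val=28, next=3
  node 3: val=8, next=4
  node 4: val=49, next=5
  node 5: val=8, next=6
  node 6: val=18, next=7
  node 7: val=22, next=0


Floyd's tortoise (slow, +1) and hare (fast, +2):
  init: slow=0, fast=0
  step 1: slow=1, fast=2
  step 2: slow=2, fast=4
  step 3: slow=3, fast=6
  step 4: slow=4, fast=0
  step 5: slow=5, fast=2
  step 6: slow=6, fast=4
  step 7: slow=7, fast=6
  step 8: slow=0, fast=0
  slow == fast at node 0: cycle detected

Cycle: yes


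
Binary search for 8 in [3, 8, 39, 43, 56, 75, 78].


Step 1: lo=0, hi=6, mid=3, val=43
Step 2: lo=0, hi=2, mid=1, val=8

Found at index 1


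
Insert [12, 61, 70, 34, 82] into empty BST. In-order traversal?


Insert 12: root
Insert 61: R from 12
Insert 70: R from 12 -> R from 61
Insert 34: R from 12 -> L from 61
Insert 82: R from 12 -> R from 61 -> R from 70

In-order: [12, 34, 61, 70, 82]


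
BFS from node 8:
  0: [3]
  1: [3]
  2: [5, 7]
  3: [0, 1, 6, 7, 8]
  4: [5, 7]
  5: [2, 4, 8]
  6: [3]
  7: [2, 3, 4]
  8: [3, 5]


Visit 8, enqueue [3, 5]
Visit 3, enqueue [0, 1, 6, 7]
Visit 5, enqueue [2, 4]
Visit 0, enqueue []
Visit 1, enqueue []
Visit 6, enqueue []
Visit 7, enqueue []
Visit 2, enqueue []
Visit 4, enqueue []

BFS order: [8, 3, 5, 0, 1, 6, 7, 2, 4]


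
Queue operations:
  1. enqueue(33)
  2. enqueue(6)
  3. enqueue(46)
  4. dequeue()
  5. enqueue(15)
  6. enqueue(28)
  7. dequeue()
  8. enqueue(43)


enqueue(33) -> [33]
enqueue(6) -> [33, 6]
enqueue(46) -> [33, 6, 46]
dequeue()->33, [6, 46]
enqueue(15) -> [6, 46, 15]
enqueue(28) -> [6, 46, 15, 28]
dequeue()->6, [46, 15, 28]
enqueue(43) -> [46, 15, 28, 43]

Final queue: [46, 15, 28, 43]


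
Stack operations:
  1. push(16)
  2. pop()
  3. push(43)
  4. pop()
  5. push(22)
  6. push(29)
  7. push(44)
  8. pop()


push(16) -> [16]
pop()->16, []
push(43) -> [43]
pop()->43, []
push(22) -> [22]
push(29) -> [22, 29]
push(44) -> [22, 29, 44]
pop()->44, [22, 29]

Final stack: [22, 29]


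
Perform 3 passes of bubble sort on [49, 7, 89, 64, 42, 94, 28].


Initial: [49, 7, 89, 64, 42, 94, 28]
Pass 1: [7, 49, 64, 42, 89, 28, 94] (4 swaps)
Pass 2: [7, 49, 42, 64, 28, 89, 94] (2 swaps)
Pass 3: [7, 42, 49, 28, 64, 89, 94] (2 swaps)

After 3 passes: [7, 42, 49, 28, 64, 89, 94]


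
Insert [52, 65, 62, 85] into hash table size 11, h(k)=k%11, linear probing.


Insert 52: h=8 -> slot 8
Insert 65: h=10 -> slot 10
Insert 62: h=7 -> slot 7
Insert 85: h=8, 1 probes -> slot 9

Table: [None, None, None, None, None, None, None, 62, 52, 85, 65]


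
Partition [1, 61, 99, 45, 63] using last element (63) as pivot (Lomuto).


Pivot: 63
  1 <= 63: advance i (no swap)
  61 <= 63: advance i (no swap)
  45 <= 63: swap -> [1, 61, 45, 99, 63]
Place pivot at 3: [1, 61, 45, 63, 99]

Partitioned: [1, 61, 45, 63, 99]


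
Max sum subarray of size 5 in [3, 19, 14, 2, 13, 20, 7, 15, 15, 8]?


[0:5]: 51
[1:6]: 68
[2:7]: 56
[3:8]: 57
[4:9]: 70
[5:10]: 65

Max: 70 at [4:9]


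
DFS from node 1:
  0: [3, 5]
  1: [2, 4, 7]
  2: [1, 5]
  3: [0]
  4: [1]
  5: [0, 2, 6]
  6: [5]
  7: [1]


Visit 1, push [7, 4, 2]
Visit 2, push [5]
Visit 5, push [6, 0]
Visit 0, push [3]
Visit 3, push []
Visit 6, push []
Visit 4, push []
Visit 7, push []

DFS order: [1, 2, 5, 0, 3, 6, 4, 7]


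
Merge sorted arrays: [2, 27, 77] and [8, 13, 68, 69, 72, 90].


Take 2 from A
Take 8 from B
Take 13 from B
Take 27 from A
Take 68 from B
Take 69 from B
Take 72 from B
Take 77 from A

Merged: [2, 8, 13, 27, 68, 69, 72, 77, 90]


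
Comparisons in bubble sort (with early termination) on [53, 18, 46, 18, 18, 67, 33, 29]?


Algorithm: bubble sort (with early termination)
Input: [53, 18, 46, 18, 18, 67, 33, 29]
Sorted: [18, 18, 18, 29, 33, 46, 53, 67]

25


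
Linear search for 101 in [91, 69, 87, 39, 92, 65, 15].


i=0: 91!=101
i=1: 69!=101
i=2: 87!=101
i=3: 39!=101
i=4: 92!=101
i=5: 65!=101
i=6: 15!=101

Not found, 7 comps


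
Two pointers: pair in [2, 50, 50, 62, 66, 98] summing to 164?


lo=0(2)+hi=5(98)=100
lo=1(50)+hi=5(98)=148
lo=2(50)+hi=5(98)=148
lo=3(62)+hi=5(98)=160
lo=4(66)+hi=5(98)=164

Yes: 66+98=164


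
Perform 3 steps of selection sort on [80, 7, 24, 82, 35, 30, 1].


Initial: [80, 7, 24, 82, 35, 30, 1]
Step 1: min=1 at 6
  Swap: [1, 7, 24, 82, 35, 30, 80]
Step 2: min=7 at 1
  Swap: [1, 7, 24, 82, 35, 30, 80]
Step 3: min=24 at 2
  Swap: [1, 7, 24, 82, 35, 30, 80]

After 3 steps: [1, 7, 24, 82, 35, 30, 80]


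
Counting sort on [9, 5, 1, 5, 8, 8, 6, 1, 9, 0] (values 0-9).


Input: [9, 5, 1, 5, 8, 8, 6, 1, 9, 0]
Counts: [1, 2, 0, 0, 0, 2, 1, 0, 2, 2]

Sorted: [0, 1, 1, 5, 5, 6, 8, 8, 9, 9]


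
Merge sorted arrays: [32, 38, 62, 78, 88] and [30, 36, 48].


Take 30 from B
Take 32 from A
Take 36 from B
Take 38 from A
Take 48 from B

Merged: [30, 32, 36, 38, 48, 62, 78, 88]


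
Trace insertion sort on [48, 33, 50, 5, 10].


Initial: [48, 33, 50, 5, 10]
Insert 33: [33, 48, 50, 5, 10]
Insert 50: [33, 48, 50, 5, 10]
Insert 5: [5, 33, 48, 50, 10]
Insert 10: [5, 10, 33, 48, 50]

Sorted: [5, 10, 33, 48, 50]


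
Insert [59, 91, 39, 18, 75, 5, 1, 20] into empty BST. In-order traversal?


Insert 59: root
Insert 91: R from 59
Insert 39: L from 59
Insert 18: L from 59 -> L from 39
Insert 75: R from 59 -> L from 91
Insert 5: L from 59 -> L from 39 -> L from 18
Insert 1: L from 59 -> L from 39 -> L from 18 -> L from 5
Insert 20: L from 59 -> L from 39 -> R from 18

In-order: [1, 5, 18, 20, 39, 59, 75, 91]


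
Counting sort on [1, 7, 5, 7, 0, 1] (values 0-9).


Input: [1, 7, 5, 7, 0, 1]
Counts: [1, 2, 0, 0, 0, 1, 0, 2, 0, 0]

Sorted: [0, 1, 1, 5, 7, 7]


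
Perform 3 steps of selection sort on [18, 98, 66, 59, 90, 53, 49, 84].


Initial: [18, 98, 66, 59, 90, 53, 49, 84]
Step 1: min=18 at 0
  Swap: [18, 98, 66, 59, 90, 53, 49, 84]
Step 2: min=49 at 6
  Swap: [18, 49, 66, 59, 90, 53, 98, 84]
Step 3: min=53 at 5
  Swap: [18, 49, 53, 59, 90, 66, 98, 84]

After 3 steps: [18, 49, 53, 59, 90, 66, 98, 84]


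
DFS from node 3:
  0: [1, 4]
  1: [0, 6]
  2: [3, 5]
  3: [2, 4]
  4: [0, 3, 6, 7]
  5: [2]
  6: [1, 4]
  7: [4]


Visit 3, push [4, 2]
Visit 2, push [5]
Visit 5, push []
Visit 4, push [7, 6, 0]
Visit 0, push [1]
Visit 1, push [6]
Visit 6, push []
Visit 7, push []

DFS order: [3, 2, 5, 4, 0, 1, 6, 7]


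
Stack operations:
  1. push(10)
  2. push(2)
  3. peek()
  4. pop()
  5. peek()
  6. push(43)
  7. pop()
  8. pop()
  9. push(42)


push(10) -> [10]
push(2) -> [10, 2]
peek()->2
pop()->2, [10]
peek()->10
push(43) -> [10, 43]
pop()->43, [10]
pop()->10, []
push(42) -> [42]

Final stack: [42]


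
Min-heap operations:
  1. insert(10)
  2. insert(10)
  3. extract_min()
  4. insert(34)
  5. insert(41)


insert(10) -> [10]
insert(10) -> [10, 10]
extract_min()->10, [10]
insert(34) -> [10, 34]
insert(41) -> [10, 34, 41]

Final heap: [10, 34, 41]


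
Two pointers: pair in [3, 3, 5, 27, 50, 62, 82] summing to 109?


lo=0(3)+hi=6(82)=85
lo=1(3)+hi=6(82)=85
lo=2(5)+hi=6(82)=87
lo=3(27)+hi=6(82)=109

Yes: 27+82=109


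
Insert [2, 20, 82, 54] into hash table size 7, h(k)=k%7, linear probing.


Insert 2: h=2 -> slot 2
Insert 20: h=6 -> slot 6
Insert 82: h=5 -> slot 5
Insert 54: h=5, 2 probes -> slot 0

Table: [54, None, 2, None, None, 82, 20]


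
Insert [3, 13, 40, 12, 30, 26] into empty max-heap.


Insert 3: [3]
Insert 13: [13, 3]
Insert 40: [40, 3, 13]
Insert 12: [40, 12, 13, 3]
Insert 30: [40, 30, 13, 3, 12]
Insert 26: [40, 30, 26, 3, 12, 13]

Final heap: [40, 30, 26, 3, 12, 13]


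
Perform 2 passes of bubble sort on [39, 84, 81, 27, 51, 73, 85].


Initial: [39, 84, 81, 27, 51, 73, 85]
Pass 1: [39, 81, 27, 51, 73, 84, 85] (4 swaps)
Pass 2: [39, 27, 51, 73, 81, 84, 85] (3 swaps)

After 2 passes: [39, 27, 51, 73, 81, 84, 85]


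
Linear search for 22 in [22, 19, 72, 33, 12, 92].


i=0: 22==22 found!

Found at 0, 1 comps


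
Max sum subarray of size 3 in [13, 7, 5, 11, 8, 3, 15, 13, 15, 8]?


[0:3]: 25
[1:4]: 23
[2:5]: 24
[3:6]: 22
[4:7]: 26
[5:8]: 31
[6:9]: 43
[7:10]: 36

Max: 43 at [6:9]


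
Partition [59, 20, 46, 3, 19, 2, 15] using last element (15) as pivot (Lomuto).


Pivot: 15
  3 <= 15: swap -> [3, 20, 46, 59, 19, 2, 15]
  2 <= 15: swap -> [3, 2, 46, 59, 19, 20, 15]
Place pivot at 2: [3, 2, 15, 59, 19, 20, 46]

Partitioned: [3, 2, 15, 59, 19, 20, 46]


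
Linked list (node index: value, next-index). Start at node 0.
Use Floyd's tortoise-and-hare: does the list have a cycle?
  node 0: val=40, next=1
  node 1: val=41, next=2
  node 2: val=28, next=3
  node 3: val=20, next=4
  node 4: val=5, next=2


Floyd's tortoise (slow, +1) and hare (fast, +2):
  init: slow=0, fast=0
  step 1: slow=1, fast=2
  step 2: slow=2, fast=4
  step 3: slow=3, fast=3
  slow == fast at node 3: cycle detected

Cycle: yes


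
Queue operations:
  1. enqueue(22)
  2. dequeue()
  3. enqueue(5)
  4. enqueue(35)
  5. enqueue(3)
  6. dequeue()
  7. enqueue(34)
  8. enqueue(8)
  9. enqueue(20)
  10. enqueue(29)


enqueue(22) -> [22]
dequeue()->22, []
enqueue(5) -> [5]
enqueue(35) -> [5, 35]
enqueue(3) -> [5, 35, 3]
dequeue()->5, [35, 3]
enqueue(34) -> [35, 3, 34]
enqueue(8) -> [35, 3, 34, 8]
enqueue(20) -> [35, 3, 34, 8, 20]
enqueue(29) -> [35, 3, 34, 8, 20, 29]

Final queue: [35, 3, 34, 8, 20, 29]


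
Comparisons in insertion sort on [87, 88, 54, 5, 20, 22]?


Algorithm: insertion sort
Input: [87, 88, 54, 5, 20, 22]
Sorted: [5, 20, 22, 54, 87, 88]

14


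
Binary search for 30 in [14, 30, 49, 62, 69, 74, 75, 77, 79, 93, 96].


Step 1: lo=0, hi=10, mid=5, val=74
Step 2: lo=0, hi=4, mid=2, val=49
Step 3: lo=0, hi=1, mid=0, val=14
Step 4: lo=1, hi=1, mid=1, val=30

Found at index 1


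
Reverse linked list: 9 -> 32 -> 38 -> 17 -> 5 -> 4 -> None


Step 1: curr=9, set curr.next=prev(None) | reversed so far: 9
Step 2: curr=32, set curr.next=prev(9) | reversed so far: 32 -> 9
Step 3: curr=38, set curr.next=prev(32) | reversed so far: 38 -> 32 -> 9
Step 4: curr=17, set curr.next=prev(38) | reversed so far: 17 -> 38 -> 32 -> 9
Step 5: curr=5, set curr.next=prev(17) | reversed so far: 5 -> 17 -> 38 -> 32 -> 9
Step 6: curr=4, set curr.next=prev(5) | reversed so far: 4 -> 5 -> 17 -> 38 -> 32 -> 9

4 -> 5 -> 17 -> 38 -> 32 -> 9 -> None


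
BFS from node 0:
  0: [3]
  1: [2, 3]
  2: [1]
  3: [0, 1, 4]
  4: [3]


Visit 0, enqueue [3]
Visit 3, enqueue [1, 4]
Visit 1, enqueue [2]
Visit 4, enqueue []
Visit 2, enqueue []

BFS order: [0, 3, 1, 4, 2]


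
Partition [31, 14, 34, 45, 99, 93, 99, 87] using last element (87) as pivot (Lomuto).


Pivot: 87
  31 <= 87: advance i (no swap)
  14 <= 87: advance i (no swap)
  34 <= 87: advance i (no swap)
  45 <= 87: advance i (no swap)
Place pivot at 4: [31, 14, 34, 45, 87, 93, 99, 99]

Partitioned: [31, 14, 34, 45, 87, 93, 99, 99]


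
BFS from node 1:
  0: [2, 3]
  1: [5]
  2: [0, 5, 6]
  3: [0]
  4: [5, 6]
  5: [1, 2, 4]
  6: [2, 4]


Visit 1, enqueue [5]
Visit 5, enqueue [2, 4]
Visit 2, enqueue [0, 6]
Visit 4, enqueue []
Visit 0, enqueue [3]
Visit 6, enqueue []
Visit 3, enqueue []

BFS order: [1, 5, 2, 4, 0, 6, 3]


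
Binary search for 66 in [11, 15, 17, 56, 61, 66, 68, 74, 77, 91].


Step 1: lo=0, hi=9, mid=4, val=61
Step 2: lo=5, hi=9, mid=7, val=74
Step 3: lo=5, hi=6, mid=5, val=66

Found at index 5


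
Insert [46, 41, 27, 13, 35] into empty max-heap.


Insert 46: [46]
Insert 41: [46, 41]
Insert 27: [46, 41, 27]
Insert 13: [46, 41, 27, 13]
Insert 35: [46, 41, 27, 13, 35]

Final heap: [46, 41, 27, 13, 35]


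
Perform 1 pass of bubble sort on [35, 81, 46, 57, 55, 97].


Initial: [35, 81, 46, 57, 55, 97]
Pass 1: [35, 46, 57, 55, 81, 97] (3 swaps)

After 1 pass: [35, 46, 57, 55, 81, 97]


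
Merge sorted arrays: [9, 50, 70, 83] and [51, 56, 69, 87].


Take 9 from A
Take 50 from A
Take 51 from B
Take 56 from B
Take 69 from B
Take 70 from A
Take 83 from A

Merged: [9, 50, 51, 56, 69, 70, 83, 87]


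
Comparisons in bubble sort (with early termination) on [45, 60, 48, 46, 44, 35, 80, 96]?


Algorithm: bubble sort (with early termination)
Input: [45, 60, 48, 46, 44, 35, 80, 96]
Sorted: [35, 44, 45, 46, 48, 60, 80, 96]

27


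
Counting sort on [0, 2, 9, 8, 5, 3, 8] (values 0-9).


Input: [0, 2, 9, 8, 5, 3, 8]
Counts: [1, 0, 1, 1, 0, 1, 0, 0, 2, 1]

Sorted: [0, 2, 3, 5, 8, 8, 9]


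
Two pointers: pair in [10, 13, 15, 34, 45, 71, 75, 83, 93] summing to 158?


lo=0(10)+hi=8(93)=103
lo=1(13)+hi=8(93)=106
lo=2(15)+hi=8(93)=108
lo=3(34)+hi=8(93)=127
lo=4(45)+hi=8(93)=138
lo=5(71)+hi=8(93)=164
lo=5(71)+hi=7(83)=154
lo=6(75)+hi=7(83)=158

Yes: 75+83=158


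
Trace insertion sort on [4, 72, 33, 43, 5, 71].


Initial: [4, 72, 33, 43, 5, 71]
Insert 72: [4, 72, 33, 43, 5, 71]
Insert 33: [4, 33, 72, 43, 5, 71]
Insert 43: [4, 33, 43, 72, 5, 71]
Insert 5: [4, 5, 33, 43, 72, 71]
Insert 71: [4, 5, 33, 43, 71, 72]

Sorted: [4, 5, 33, 43, 71, 72]


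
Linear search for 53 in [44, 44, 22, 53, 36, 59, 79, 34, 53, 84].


i=0: 44!=53
i=1: 44!=53
i=2: 22!=53
i=3: 53==53 found!

Found at 3, 4 comps


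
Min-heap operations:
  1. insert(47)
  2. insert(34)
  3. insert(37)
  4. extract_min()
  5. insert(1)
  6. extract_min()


insert(47) -> [47]
insert(34) -> [34, 47]
insert(37) -> [34, 47, 37]
extract_min()->34, [37, 47]
insert(1) -> [1, 47, 37]
extract_min()->1, [37, 47]

Final heap: [37, 47]


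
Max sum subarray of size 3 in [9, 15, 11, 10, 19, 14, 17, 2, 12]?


[0:3]: 35
[1:4]: 36
[2:5]: 40
[3:6]: 43
[4:7]: 50
[5:8]: 33
[6:9]: 31

Max: 50 at [4:7]


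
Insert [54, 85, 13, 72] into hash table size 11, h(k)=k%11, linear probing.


Insert 54: h=10 -> slot 10
Insert 85: h=8 -> slot 8
Insert 13: h=2 -> slot 2
Insert 72: h=6 -> slot 6

Table: [None, None, 13, None, None, None, 72, None, 85, None, 54]


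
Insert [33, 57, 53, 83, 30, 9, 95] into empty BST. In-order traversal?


Insert 33: root
Insert 57: R from 33
Insert 53: R from 33 -> L from 57
Insert 83: R from 33 -> R from 57
Insert 30: L from 33
Insert 9: L from 33 -> L from 30
Insert 95: R from 33 -> R from 57 -> R from 83

In-order: [9, 30, 33, 53, 57, 83, 95]


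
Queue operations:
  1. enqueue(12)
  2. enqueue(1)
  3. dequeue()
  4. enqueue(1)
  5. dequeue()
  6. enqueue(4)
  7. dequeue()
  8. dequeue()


enqueue(12) -> [12]
enqueue(1) -> [12, 1]
dequeue()->12, [1]
enqueue(1) -> [1, 1]
dequeue()->1, [1]
enqueue(4) -> [1, 4]
dequeue()->1, [4]
dequeue()->4, []

Final queue: []


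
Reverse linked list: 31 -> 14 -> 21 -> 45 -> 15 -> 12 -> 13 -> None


Step 1: curr=31, set curr.next=prev(None) | reversed so far: 31
Step 2: curr=14, set curr.next=prev(31) | reversed so far: 14 -> 31
Step 3: curr=21, set curr.next=prev(14) | reversed so far: 21 -> 14 -> 31
Step 4: curr=45, set curr.next=prev(21) | reversed so far: 45 -> 21 -> 14 -> 31
Step 5: curr=15, set curr.next=prev(45) | reversed so far: 15 -> 45 -> 21 -> 14 -> 31
Step 6: curr=12, set curr.next=prev(15) | reversed so far: 12 -> 15 -> 45 -> 21 -> 14 -> 31
Step 7: curr=13, set curr.next=prev(12) | reversed so far: 13 -> 12 -> 15 -> 45 -> 21 -> 14 -> 31

13 -> 12 -> 15 -> 45 -> 21 -> 14 -> 31 -> None


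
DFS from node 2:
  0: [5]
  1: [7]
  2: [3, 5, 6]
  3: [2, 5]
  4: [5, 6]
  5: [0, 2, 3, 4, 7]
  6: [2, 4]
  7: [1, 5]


Visit 2, push [6, 5, 3]
Visit 3, push [5]
Visit 5, push [7, 4, 0]
Visit 0, push []
Visit 4, push [6]
Visit 6, push []
Visit 7, push [1]
Visit 1, push []

DFS order: [2, 3, 5, 0, 4, 6, 7, 1]


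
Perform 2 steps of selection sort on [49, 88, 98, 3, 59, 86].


Initial: [49, 88, 98, 3, 59, 86]
Step 1: min=3 at 3
  Swap: [3, 88, 98, 49, 59, 86]
Step 2: min=49 at 3
  Swap: [3, 49, 98, 88, 59, 86]

After 2 steps: [3, 49, 98, 88, 59, 86]


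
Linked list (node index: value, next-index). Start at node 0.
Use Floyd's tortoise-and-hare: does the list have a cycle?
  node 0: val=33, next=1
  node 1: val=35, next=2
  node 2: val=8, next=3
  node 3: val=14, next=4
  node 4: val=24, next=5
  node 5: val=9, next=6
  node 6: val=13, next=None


Floyd's tortoise (slow, +1) and hare (fast, +2):
  init: slow=0, fast=0
  step 1: slow=1, fast=2
  step 2: slow=2, fast=4
  step 3: slow=3, fast=6
  step 4: fast -> None, no cycle

Cycle: no


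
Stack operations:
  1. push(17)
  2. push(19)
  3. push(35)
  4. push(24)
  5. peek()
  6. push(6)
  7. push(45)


push(17) -> [17]
push(19) -> [17, 19]
push(35) -> [17, 19, 35]
push(24) -> [17, 19, 35, 24]
peek()->24
push(6) -> [17, 19, 35, 24, 6]
push(45) -> [17, 19, 35, 24, 6, 45]

Final stack: [17, 19, 35, 24, 6, 45]


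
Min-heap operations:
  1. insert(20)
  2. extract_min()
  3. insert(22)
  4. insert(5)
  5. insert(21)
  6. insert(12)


insert(20) -> [20]
extract_min()->20, []
insert(22) -> [22]
insert(5) -> [5, 22]
insert(21) -> [5, 22, 21]
insert(12) -> [5, 12, 21, 22]

Final heap: [5, 12, 21, 22]


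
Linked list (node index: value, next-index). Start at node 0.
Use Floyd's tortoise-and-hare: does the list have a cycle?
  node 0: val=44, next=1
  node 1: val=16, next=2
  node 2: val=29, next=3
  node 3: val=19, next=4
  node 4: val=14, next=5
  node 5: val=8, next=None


Floyd's tortoise (slow, +1) and hare (fast, +2):
  init: slow=0, fast=0
  step 1: slow=1, fast=2
  step 2: slow=2, fast=4
  step 3: fast 4->5->None, no cycle

Cycle: no


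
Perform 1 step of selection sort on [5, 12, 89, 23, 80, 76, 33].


Initial: [5, 12, 89, 23, 80, 76, 33]
Step 1: min=5 at 0
  Swap: [5, 12, 89, 23, 80, 76, 33]

After 1 step: [5, 12, 89, 23, 80, 76, 33]


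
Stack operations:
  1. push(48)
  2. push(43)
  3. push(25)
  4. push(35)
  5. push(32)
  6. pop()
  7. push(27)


push(48) -> [48]
push(43) -> [48, 43]
push(25) -> [48, 43, 25]
push(35) -> [48, 43, 25, 35]
push(32) -> [48, 43, 25, 35, 32]
pop()->32, [48, 43, 25, 35]
push(27) -> [48, 43, 25, 35, 27]

Final stack: [48, 43, 25, 35, 27]


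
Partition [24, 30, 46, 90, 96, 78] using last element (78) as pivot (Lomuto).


Pivot: 78
  24 <= 78: advance i (no swap)
  30 <= 78: advance i (no swap)
  46 <= 78: advance i (no swap)
Place pivot at 3: [24, 30, 46, 78, 96, 90]

Partitioned: [24, 30, 46, 78, 96, 90]


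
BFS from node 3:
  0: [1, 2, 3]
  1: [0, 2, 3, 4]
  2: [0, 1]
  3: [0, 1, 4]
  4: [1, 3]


Visit 3, enqueue [0, 1, 4]
Visit 0, enqueue [2]
Visit 1, enqueue []
Visit 4, enqueue []
Visit 2, enqueue []

BFS order: [3, 0, 1, 4, 2]


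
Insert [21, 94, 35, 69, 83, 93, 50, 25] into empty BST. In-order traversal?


Insert 21: root
Insert 94: R from 21
Insert 35: R from 21 -> L from 94
Insert 69: R from 21 -> L from 94 -> R from 35
Insert 83: R from 21 -> L from 94 -> R from 35 -> R from 69
Insert 93: R from 21 -> L from 94 -> R from 35 -> R from 69 -> R from 83
Insert 50: R from 21 -> L from 94 -> R from 35 -> L from 69
Insert 25: R from 21 -> L from 94 -> L from 35

In-order: [21, 25, 35, 50, 69, 83, 93, 94]


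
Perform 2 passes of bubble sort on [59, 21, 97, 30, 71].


Initial: [59, 21, 97, 30, 71]
Pass 1: [21, 59, 30, 71, 97] (3 swaps)
Pass 2: [21, 30, 59, 71, 97] (1 swaps)

After 2 passes: [21, 30, 59, 71, 97]


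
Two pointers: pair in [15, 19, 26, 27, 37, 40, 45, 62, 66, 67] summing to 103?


lo=0(15)+hi=9(67)=82
lo=1(19)+hi=9(67)=86
lo=2(26)+hi=9(67)=93
lo=3(27)+hi=9(67)=94
lo=4(37)+hi=9(67)=104
lo=4(37)+hi=8(66)=103

Yes: 37+66=103


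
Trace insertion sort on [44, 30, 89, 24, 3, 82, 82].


Initial: [44, 30, 89, 24, 3, 82, 82]
Insert 30: [30, 44, 89, 24, 3, 82, 82]
Insert 89: [30, 44, 89, 24, 3, 82, 82]
Insert 24: [24, 30, 44, 89, 3, 82, 82]
Insert 3: [3, 24, 30, 44, 89, 82, 82]
Insert 82: [3, 24, 30, 44, 82, 89, 82]
Insert 82: [3, 24, 30, 44, 82, 82, 89]

Sorted: [3, 24, 30, 44, 82, 82, 89]


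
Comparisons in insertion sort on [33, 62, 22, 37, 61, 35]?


Algorithm: insertion sort
Input: [33, 62, 22, 37, 61, 35]
Sorted: [22, 33, 35, 37, 61, 62]

11


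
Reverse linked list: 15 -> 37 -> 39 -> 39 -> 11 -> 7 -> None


Step 1: curr=15, set curr.next=prev(None) | reversed so far: 15
Step 2: curr=37, set curr.next=prev(15) | reversed so far: 37 -> 15
Step 3: curr=39, set curr.next=prev(37) | reversed so far: 39 -> 37 -> 15
Step 4: curr=39, set curr.next=prev(39) | reversed so far: 39 -> 39 -> 37 -> 15
Step 5: curr=11, set curr.next=prev(39) | reversed so far: 11 -> 39 -> 39 -> 37 -> 15
Step 6: curr=7, set curr.next=prev(11) | reversed so far: 7 -> 11 -> 39 -> 39 -> 37 -> 15

7 -> 11 -> 39 -> 39 -> 37 -> 15 -> None


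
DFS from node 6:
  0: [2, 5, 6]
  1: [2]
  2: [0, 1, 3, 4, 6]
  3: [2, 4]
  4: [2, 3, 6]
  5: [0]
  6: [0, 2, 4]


Visit 6, push [4, 2, 0]
Visit 0, push [5, 2]
Visit 2, push [4, 3, 1]
Visit 1, push []
Visit 3, push [4]
Visit 4, push []
Visit 5, push []

DFS order: [6, 0, 2, 1, 3, 4, 5]


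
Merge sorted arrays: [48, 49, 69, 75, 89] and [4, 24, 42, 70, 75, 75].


Take 4 from B
Take 24 from B
Take 42 from B
Take 48 from A
Take 49 from A
Take 69 from A
Take 70 from B
Take 75 from A
Take 75 from B
Take 75 from B

Merged: [4, 24, 42, 48, 49, 69, 70, 75, 75, 75, 89]


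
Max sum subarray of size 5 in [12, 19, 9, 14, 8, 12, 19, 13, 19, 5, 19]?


[0:5]: 62
[1:6]: 62
[2:7]: 62
[3:8]: 66
[4:9]: 71
[5:10]: 68
[6:11]: 75

Max: 75 at [6:11]


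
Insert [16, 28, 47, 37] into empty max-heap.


Insert 16: [16]
Insert 28: [28, 16]
Insert 47: [47, 16, 28]
Insert 37: [47, 37, 28, 16]

Final heap: [47, 37, 28, 16]


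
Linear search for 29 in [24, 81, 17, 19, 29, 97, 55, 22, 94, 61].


i=0: 24!=29
i=1: 81!=29
i=2: 17!=29
i=3: 19!=29
i=4: 29==29 found!

Found at 4, 5 comps


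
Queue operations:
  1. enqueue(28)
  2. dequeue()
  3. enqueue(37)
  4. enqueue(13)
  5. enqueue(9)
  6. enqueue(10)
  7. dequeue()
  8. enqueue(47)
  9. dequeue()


enqueue(28) -> [28]
dequeue()->28, []
enqueue(37) -> [37]
enqueue(13) -> [37, 13]
enqueue(9) -> [37, 13, 9]
enqueue(10) -> [37, 13, 9, 10]
dequeue()->37, [13, 9, 10]
enqueue(47) -> [13, 9, 10, 47]
dequeue()->13, [9, 10, 47]

Final queue: [9, 10, 47]


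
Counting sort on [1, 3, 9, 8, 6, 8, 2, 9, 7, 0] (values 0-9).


Input: [1, 3, 9, 8, 6, 8, 2, 9, 7, 0]
Counts: [1, 1, 1, 1, 0, 0, 1, 1, 2, 2]

Sorted: [0, 1, 2, 3, 6, 7, 8, 8, 9, 9]


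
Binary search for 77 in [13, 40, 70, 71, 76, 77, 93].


Step 1: lo=0, hi=6, mid=3, val=71
Step 2: lo=4, hi=6, mid=5, val=77

Found at index 5


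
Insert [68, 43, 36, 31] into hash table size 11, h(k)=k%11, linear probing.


Insert 68: h=2 -> slot 2
Insert 43: h=10 -> slot 10
Insert 36: h=3 -> slot 3
Insert 31: h=9 -> slot 9

Table: [None, None, 68, 36, None, None, None, None, None, 31, 43]


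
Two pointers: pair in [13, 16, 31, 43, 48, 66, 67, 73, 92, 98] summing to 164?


lo=0(13)+hi=9(98)=111
lo=1(16)+hi=9(98)=114
lo=2(31)+hi=9(98)=129
lo=3(43)+hi=9(98)=141
lo=4(48)+hi=9(98)=146
lo=5(66)+hi=9(98)=164

Yes: 66+98=164


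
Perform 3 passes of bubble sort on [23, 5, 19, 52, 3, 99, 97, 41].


Initial: [23, 5, 19, 52, 3, 99, 97, 41]
Pass 1: [5, 19, 23, 3, 52, 97, 41, 99] (5 swaps)
Pass 2: [5, 19, 3, 23, 52, 41, 97, 99] (2 swaps)
Pass 3: [5, 3, 19, 23, 41, 52, 97, 99] (2 swaps)

After 3 passes: [5, 3, 19, 23, 41, 52, 97, 99]


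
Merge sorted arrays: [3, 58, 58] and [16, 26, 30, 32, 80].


Take 3 from A
Take 16 from B
Take 26 from B
Take 30 from B
Take 32 from B
Take 58 from A
Take 58 from A

Merged: [3, 16, 26, 30, 32, 58, 58, 80]


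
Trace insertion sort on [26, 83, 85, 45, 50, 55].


Initial: [26, 83, 85, 45, 50, 55]
Insert 83: [26, 83, 85, 45, 50, 55]
Insert 85: [26, 83, 85, 45, 50, 55]
Insert 45: [26, 45, 83, 85, 50, 55]
Insert 50: [26, 45, 50, 83, 85, 55]
Insert 55: [26, 45, 50, 55, 83, 85]

Sorted: [26, 45, 50, 55, 83, 85]


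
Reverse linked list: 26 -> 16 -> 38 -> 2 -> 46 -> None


Step 1: curr=26, set curr.next=prev(None) | reversed so far: 26
Step 2: curr=16, set curr.next=prev(26) | reversed so far: 16 -> 26
Step 3: curr=38, set curr.next=prev(16) | reversed so far: 38 -> 16 -> 26
Step 4: curr=2, set curr.next=prev(38) | reversed so far: 2 -> 38 -> 16 -> 26
Step 5: curr=46, set curr.next=prev(2) | reversed so far: 46 -> 2 -> 38 -> 16 -> 26

46 -> 2 -> 38 -> 16 -> 26 -> None


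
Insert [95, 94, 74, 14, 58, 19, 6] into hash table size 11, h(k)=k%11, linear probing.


Insert 95: h=7 -> slot 7
Insert 94: h=6 -> slot 6
Insert 74: h=8 -> slot 8
Insert 14: h=3 -> slot 3
Insert 58: h=3, 1 probes -> slot 4
Insert 19: h=8, 1 probes -> slot 9
Insert 6: h=6, 4 probes -> slot 10

Table: [None, None, None, 14, 58, None, 94, 95, 74, 19, 6]


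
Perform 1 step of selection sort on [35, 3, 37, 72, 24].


Initial: [35, 3, 37, 72, 24]
Step 1: min=3 at 1
  Swap: [3, 35, 37, 72, 24]

After 1 step: [3, 35, 37, 72, 24]


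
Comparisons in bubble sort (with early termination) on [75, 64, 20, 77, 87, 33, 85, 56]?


Algorithm: bubble sort (with early termination)
Input: [75, 64, 20, 77, 87, 33, 85, 56]
Sorted: [20, 33, 56, 64, 75, 77, 85, 87]

27


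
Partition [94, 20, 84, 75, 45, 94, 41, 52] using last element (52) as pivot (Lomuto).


Pivot: 52
  20 <= 52: swap -> [20, 94, 84, 75, 45, 94, 41, 52]
  45 <= 52: swap -> [20, 45, 84, 75, 94, 94, 41, 52]
  41 <= 52: swap -> [20, 45, 41, 75, 94, 94, 84, 52]
Place pivot at 3: [20, 45, 41, 52, 94, 94, 84, 75]

Partitioned: [20, 45, 41, 52, 94, 94, 84, 75]


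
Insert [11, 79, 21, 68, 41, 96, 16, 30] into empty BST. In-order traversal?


Insert 11: root
Insert 79: R from 11
Insert 21: R from 11 -> L from 79
Insert 68: R from 11 -> L from 79 -> R from 21
Insert 41: R from 11 -> L from 79 -> R from 21 -> L from 68
Insert 96: R from 11 -> R from 79
Insert 16: R from 11 -> L from 79 -> L from 21
Insert 30: R from 11 -> L from 79 -> R from 21 -> L from 68 -> L from 41

In-order: [11, 16, 21, 30, 41, 68, 79, 96]


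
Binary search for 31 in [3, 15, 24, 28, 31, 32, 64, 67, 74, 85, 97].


Step 1: lo=0, hi=10, mid=5, val=32
Step 2: lo=0, hi=4, mid=2, val=24
Step 3: lo=3, hi=4, mid=3, val=28
Step 4: lo=4, hi=4, mid=4, val=31

Found at index 4


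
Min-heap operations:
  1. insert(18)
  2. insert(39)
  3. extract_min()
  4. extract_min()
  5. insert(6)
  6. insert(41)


insert(18) -> [18]
insert(39) -> [18, 39]
extract_min()->18, [39]
extract_min()->39, []
insert(6) -> [6]
insert(41) -> [6, 41]

Final heap: [6, 41]


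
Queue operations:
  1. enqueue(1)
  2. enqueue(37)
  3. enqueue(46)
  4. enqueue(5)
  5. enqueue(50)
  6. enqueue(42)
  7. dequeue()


enqueue(1) -> [1]
enqueue(37) -> [1, 37]
enqueue(46) -> [1, 37, 46]
enqueue(5) -> [1, 37, 46, 5]
enqueue(50) -> [1, 37, 46, 5, 50]
enqueue(42) -> [1, 37, 46, 5, 50, 42]
dequeue()->1, [37, 46, 5, 50, 42]

Final queue: [37, 46, 5, 50, 42]


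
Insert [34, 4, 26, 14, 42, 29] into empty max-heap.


Insert 34: [34]
Insert 4: [34, 4]
Insert 26: [34, 4, 26]
Insert 14: [34, 14, 26, 4]
Insert 42: [42, 34, 26, 4, 14]
Insert 29: [42, 34, 29, 4, 14, 26]

Final heap: [42, 34, 29, 4, 14, 26]


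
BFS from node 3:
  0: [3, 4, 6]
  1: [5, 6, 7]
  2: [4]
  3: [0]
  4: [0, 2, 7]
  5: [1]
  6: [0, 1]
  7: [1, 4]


Visit 3, enqueue [0]
Visit 0, enqueue [4, 6]
Visit 4, enqueue [2, 7]
Visit 6, enqueue [1]
Visit 2, enqueue []
Visit 7, enqueue []
Visit 1, enqueue [5]
Visit 5, enqueue []

BFS order: [3, 0, 4, 6, 2, 7, 1, 5]


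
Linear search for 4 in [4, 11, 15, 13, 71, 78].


i=0: 4==4 found!

Found at 0, 1 comps


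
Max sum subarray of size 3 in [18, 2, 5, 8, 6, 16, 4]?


[0:3]: 25
[1:4]: 15
[2:5]: 19
[3:6]: 30
[4:7]: 26

Max: 30 at [3:6]


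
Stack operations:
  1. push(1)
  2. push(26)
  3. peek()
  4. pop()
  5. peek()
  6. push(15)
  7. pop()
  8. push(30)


push(1) -> [1]
push(26) -> [1, 26]
peek()->26
pop()->26, [1]
peek()->1
push(15) -> [1, 15]
pop()->15, [1]
push(30) -> [1, 30]

Final stack: [1, 30]


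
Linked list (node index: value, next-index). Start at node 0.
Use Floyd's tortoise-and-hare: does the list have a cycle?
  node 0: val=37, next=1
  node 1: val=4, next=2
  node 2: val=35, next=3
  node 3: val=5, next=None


Floyd's tortoise (slow, +1) and hare (fast, +2):
  init: slow=0, fast=0
  step 1: slow=1, fast=2
  step 2: fast 2->3->None, no cycle

Cycle: no


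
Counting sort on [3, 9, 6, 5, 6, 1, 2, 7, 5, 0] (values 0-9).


Input: [3, 9, 6, 5, 6, 1, 2, 7, 5, 0]
Counts: [1, 1, 1, 1, 0, 2, 2, 1, 0, 1]

Sorted: [0, 1, 2, 3, 5, 5, 6, 6, 7, 9]


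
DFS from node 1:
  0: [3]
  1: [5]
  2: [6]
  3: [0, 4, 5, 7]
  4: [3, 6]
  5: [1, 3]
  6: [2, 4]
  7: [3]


Visit 1, push [5]
Visit 5, push [3]
Visit 3, push [7, 4, 0]
Visit 0, push []
Visit 4, push [6]
Visit 6, push [2]
Visit 2, push []
Visit 7, push []

DFS order: [1, 5, 3, 0, 4, 6, 2, 7]


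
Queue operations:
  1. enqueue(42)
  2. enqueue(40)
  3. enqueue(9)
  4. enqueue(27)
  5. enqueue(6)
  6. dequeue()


enqueue(42) -> [42]
enqueue(40) -> [42, 40]
enqueue(9) -> [42, 40, 9]
enqueue(27) -> [42, 40, 9, 27]
enqueue(6) -> [42, 40, 9, 27, 6]
dequeue()->42, [40, 9, 27, 6]

Final queue: [40, 9, 27, 6]


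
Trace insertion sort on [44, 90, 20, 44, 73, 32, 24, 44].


Initial: [44, 90, 20, 44, 73, 32, 24, 44]
Insert 90: [44, 90, 20, 44, 73, 32, 24, 44]
Insert 20: [20, 44, 90, 44, 73, 32, 24, 44]
Insert 44: [20, 44, 44, 90, 73, 32, 24, 44]
Insert 73: [20, 44, 44, 73, 90, 32, 24, 44]
Insert 32: [20, 32, 44, 44, 73, 90, 24, 44]
Insert 24: [20, 24, 32, 44, 44, 73, 90, 44]
Insert 44: [20, 24, 32, 44, 44, 44, 73, 90]

Sorted: [20, 24, 32, 44, 44, 44, 73, 90]


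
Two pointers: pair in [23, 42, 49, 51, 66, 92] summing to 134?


lo=0(23)+hi=5(92)=115
lo=1(42)+hi=5(92)=134

Yes: 42+92=134


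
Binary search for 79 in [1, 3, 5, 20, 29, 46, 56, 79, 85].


Step 1: lo=0, hi=8, mid=4, val=29
Step 2: lo=5, hi=8, mid=6, val=56
Step 3: lo=7, hi=8, mid=7, val=79

Found at index 7


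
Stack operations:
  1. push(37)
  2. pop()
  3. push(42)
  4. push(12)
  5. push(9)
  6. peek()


push(37) -> [37]
pop()->37, []
push(42) -> [42]
push(12) -> [42, 12]
push(9) -> [42, 12, 9]
peek()->9

Final stack: [42, 12, 9]


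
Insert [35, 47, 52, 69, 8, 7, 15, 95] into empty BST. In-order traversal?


Insert 35: root
Insert 47: R from 35
Insert 52: R from 35 -> R from 47
Insert 69: R from 35 -> R from 47 -> R from 52
Insert 8: L from 35
Insert 7: L from 35 -> L from 8
Insert 15: L from 35 -> R from 8
Insert 95: R from 35 -> R from 47 -> R from 52 -> R from 69

In-order: [7, 8, 15, 35, 47, 52, 69, 95]


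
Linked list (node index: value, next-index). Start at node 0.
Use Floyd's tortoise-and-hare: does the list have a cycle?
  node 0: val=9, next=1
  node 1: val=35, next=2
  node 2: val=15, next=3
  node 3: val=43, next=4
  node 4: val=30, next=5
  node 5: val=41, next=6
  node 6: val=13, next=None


Floyd's tortoise (slow, +1) and hare (fast, +2):
  init: slow=0, fast=0
  step 1: slow=1, fast=2
  step 2: slow=2, fast=4
  step 3: slow=3, fast=6
  step 4: fast -> None, no cycle

Cycle: no


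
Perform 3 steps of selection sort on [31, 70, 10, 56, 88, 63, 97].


Initial: [31, 70, 10, 56, 88, 63, 97]
Step 1: min=10 at 2
  Swap: [10, 70, 31, 56, 88, 63, 97]
Step 2: min=31 at 2
  Swap: [10, 31, 70, 56, 88, 63, 97]
Step 3: min=56 at 3
  Swap: [10, 31, 56, 70, 88, 63, 97]

After 3 steps: [10, 31, 56, 70, 88, 63, 97]


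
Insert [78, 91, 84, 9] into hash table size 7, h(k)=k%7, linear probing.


Insert 78: h=1 -> slot 1
Insert 91: h=0 -> slot 0
Insert 84: h=0, 2 probes -> slot 2
Insert 9: h=2, 1 probes -> slot 3

Table: [91, 78, 84, 9, None, None, None]


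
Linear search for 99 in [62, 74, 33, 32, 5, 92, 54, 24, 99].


i=0: 62!=99
i=1: 74!=99
i=2: 33!=99
i=3: 32!=99
i=4: 5!=99
i=5: 92!=99
i=6: 54!=99
i=7: 24!=99
i=8: 99==99 found!

Found at 8, 9 comps


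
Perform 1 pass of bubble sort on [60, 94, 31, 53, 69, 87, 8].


Initial: [60, 94, 31, 53, 69, 87, 8]
Pass 1: [60, 31, 53, 69, 87, 8, 94] (5 swaps)

After 1 pass: [60, 31, 53, 69, 87, 8, 94]


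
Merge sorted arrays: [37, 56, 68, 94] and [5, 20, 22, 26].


Take 5 from B
Take 20 from B
Take 22 from B
Take 26 from B

Merged: [5, 20, 22, 26, 37, 56, 68, 94]


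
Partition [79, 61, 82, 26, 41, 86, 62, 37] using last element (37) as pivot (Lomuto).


Pivot: 37
  26 <= 37: swap -> [26, 61, 82, 79, 41, 86, 62, 37]
Place pivot at 1: [26, 37, 82, 79, 41, 86, 62, 61]

Partitioned: [26, 37, 82, 79, 41, 86, 62, 61]


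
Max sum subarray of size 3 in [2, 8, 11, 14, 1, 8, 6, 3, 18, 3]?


[0:3]: 21
[1:4]: 33
[2:5]: 26
[3:6]: 23
[4:7]: 15
[5:8]: 17
[6:9]: 27
[7:10]: 24

Max: 33 at [1:4]


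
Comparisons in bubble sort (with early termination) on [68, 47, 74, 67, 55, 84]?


Algorithm: bubble sort (with early termination)
Input: [68, 47, 74, 67, 55, 84]
Sorted: [47, 55, 67, 68, 74, 84]

14


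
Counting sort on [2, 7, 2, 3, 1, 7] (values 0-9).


Input: [2, 7, 2, 3, 1, 7]
Counts: [0, 1, 2, 1, 0, 0, 0, 2, 0, 0]

Sorted: [1, 2, 2, 3, 7, 7]


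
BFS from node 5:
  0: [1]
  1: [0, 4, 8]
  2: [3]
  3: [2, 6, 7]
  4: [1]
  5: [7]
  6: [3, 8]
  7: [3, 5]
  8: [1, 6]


Visit 5, enqueue [7]
Visit 7, enqueue [3]
Visit 3, enqueue [2, 6]
Visit 2, enqueue []
Visit 6, enqueue [8]
Visit 8, enqueue [1]
Visit 1, enqueue [0, 4]
Visit 0, enqueue []
Visit 4, enqueue []

BFS order: [5, 7, 3, 2, 6, 8, 1, 0, 4]


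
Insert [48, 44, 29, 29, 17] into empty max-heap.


Insert 48: [48]
Insert 44: [48, 44]
Insert 29: [48, 44, 29]
Insert 29: [48, 44, 29, 29]
Insert 17: [48, 44, 29, 29, 17]

Final heap: [48, 44, 29, 29, 17]


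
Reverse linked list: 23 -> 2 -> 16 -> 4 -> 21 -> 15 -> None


Step 1: curr=23, set curr.next=prev(None) | reversed so far: 23
Step 2: curr=2, set curr.next=prev(23) | reversed so far: 2 -> 23
Step 3: curr=16, set curr.next=prev(2) | reversed so far: 16 -> 2 -> 23
Step 4: curr=4, set curr.next=prev(16) | reversed so far: 4 -> 16 -> 2 -> 23
Step 5: curr=21, set curr.next=prev(4) | reversed so far: 21 -> 4 -> 16 -> 2 -> 23
Step 6: curr=15, set curr.next=prev(21) | reversed so far: 15 -> 21 -> 4 -> 16 -> 2 -> 23

15 -> 21 -> 4 -> 16 -> 2 -> 23 -> None


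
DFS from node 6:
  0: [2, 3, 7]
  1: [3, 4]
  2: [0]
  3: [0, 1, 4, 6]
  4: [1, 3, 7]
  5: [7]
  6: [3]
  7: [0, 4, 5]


Visit 6, push [3]
Visit 3, push [4, 1, 0]
Visit 0, push [7, 2]
Visit 2, push []
Visit 7, push [5, 4]
Visit 4, push [1]
Visit 1, push []
Visit 5, push []

DFS order: [6, 3, 0, 2, 7, 4, 1, 5]


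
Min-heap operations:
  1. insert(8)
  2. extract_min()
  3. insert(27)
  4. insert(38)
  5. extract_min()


insert(8) -> [8]
extract_min()->8, []
insert(27) -> [27]
insert(38) -> [27, 38]
extract_min()->27, [38]

Final heap: [38]


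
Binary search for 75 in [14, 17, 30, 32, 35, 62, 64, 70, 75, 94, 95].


Step 1: lo=0, hi=10, mid=5, val=62
Step 2: lo=6, hi=10, mid=8, val=75

Found at index 8
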